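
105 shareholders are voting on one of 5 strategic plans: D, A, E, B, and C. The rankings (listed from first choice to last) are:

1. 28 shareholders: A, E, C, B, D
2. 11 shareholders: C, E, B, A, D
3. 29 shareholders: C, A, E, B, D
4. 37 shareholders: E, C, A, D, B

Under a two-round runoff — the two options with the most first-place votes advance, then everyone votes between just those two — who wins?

Round 1 first-place votes: D 0, A 28, E 37, B 0, C 40.
C and E advance.
Runoff: C is preferred to E by 40 voters; E by 65.
E wins the runoff.

E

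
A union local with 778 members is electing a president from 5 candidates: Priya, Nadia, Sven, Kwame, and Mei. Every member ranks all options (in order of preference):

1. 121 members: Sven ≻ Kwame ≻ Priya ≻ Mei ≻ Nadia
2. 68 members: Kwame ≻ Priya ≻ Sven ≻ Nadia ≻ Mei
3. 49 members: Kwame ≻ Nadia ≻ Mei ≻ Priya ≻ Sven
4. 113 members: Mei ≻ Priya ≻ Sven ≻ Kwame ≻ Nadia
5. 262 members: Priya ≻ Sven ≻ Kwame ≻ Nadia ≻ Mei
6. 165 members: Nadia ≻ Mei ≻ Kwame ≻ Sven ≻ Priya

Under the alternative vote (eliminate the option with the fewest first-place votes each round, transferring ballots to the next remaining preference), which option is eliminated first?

Mei

Round 1: Priya 262, Nadia 165, Sven 121, Kwame 117, Mei 113. Eliminate Mei.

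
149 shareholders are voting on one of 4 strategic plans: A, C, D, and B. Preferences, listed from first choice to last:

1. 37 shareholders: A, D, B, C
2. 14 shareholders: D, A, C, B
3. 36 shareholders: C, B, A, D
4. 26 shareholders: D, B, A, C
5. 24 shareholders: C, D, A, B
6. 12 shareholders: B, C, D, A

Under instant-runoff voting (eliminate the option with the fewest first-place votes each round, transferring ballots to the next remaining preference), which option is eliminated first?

B

Round 1: A 37, C 60, D 40, B 12. Eliminate B.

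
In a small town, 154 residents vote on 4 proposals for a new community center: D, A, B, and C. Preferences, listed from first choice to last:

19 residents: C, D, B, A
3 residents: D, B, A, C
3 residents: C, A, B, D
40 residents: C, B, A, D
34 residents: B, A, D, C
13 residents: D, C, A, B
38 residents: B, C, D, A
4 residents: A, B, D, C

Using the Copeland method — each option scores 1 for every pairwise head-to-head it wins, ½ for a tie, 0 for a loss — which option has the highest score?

B

D: loses to A, B, and C → score 0.
A: beats D; loses to B and C → score 1.
B: beats D, A, and C → score 3.
C: beats D and A; loses to B → score 2.
B has the best pairwise record.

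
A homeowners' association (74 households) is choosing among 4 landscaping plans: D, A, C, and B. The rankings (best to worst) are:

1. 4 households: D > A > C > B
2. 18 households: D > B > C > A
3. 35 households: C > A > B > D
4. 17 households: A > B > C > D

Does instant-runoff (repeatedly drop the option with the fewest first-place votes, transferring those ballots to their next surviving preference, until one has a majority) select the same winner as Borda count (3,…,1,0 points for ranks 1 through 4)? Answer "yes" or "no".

yes

Instant-runoff — R1 D 22, A 17, C 35, B 0 (B out); R2 D 22, A 17, C 35 (A out); R3 D 22, C 52 (C winner). Winner: C.
Borda — scores: D 66, A 129, C 144, B 105. Winner: C.
The two methods agree.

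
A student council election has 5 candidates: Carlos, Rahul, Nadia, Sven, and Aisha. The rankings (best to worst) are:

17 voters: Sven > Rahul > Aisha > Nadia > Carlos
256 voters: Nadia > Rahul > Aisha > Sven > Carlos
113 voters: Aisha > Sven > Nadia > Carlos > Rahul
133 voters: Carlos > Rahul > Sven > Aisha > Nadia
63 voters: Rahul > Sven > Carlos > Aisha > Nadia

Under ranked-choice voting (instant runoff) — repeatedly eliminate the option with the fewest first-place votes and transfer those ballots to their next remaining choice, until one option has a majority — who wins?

Round 1: Carlos 133, Rahul 63, Nadia 256, Sven 17, Aisha 113. Eliminate Sven.
Round 2: Carlos 133, Rahul 80, Nadia 256, Aisha 113. Eliminate Rahul.
Round 3: Carlos 196, Nadia 256, Aisha 130. Eliminate Aisha.
Round 4: Carlos 196, Nadia 386. Nadia has a majority.

Nadia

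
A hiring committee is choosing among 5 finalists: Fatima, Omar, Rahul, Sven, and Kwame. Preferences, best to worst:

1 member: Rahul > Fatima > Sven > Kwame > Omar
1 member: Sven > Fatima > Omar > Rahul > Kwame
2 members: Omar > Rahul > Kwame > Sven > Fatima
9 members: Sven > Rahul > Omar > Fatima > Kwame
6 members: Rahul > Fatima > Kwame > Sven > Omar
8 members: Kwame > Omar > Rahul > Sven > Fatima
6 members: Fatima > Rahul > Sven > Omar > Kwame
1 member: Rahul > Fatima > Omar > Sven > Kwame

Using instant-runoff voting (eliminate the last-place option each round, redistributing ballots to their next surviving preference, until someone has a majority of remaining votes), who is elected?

Round 1: Fatima 6, Omar 2, Rahul 8, Sven 10, Kwame 8. Eliminate Omar.
Round 2: Fatima 6, Rahul 10, Sven 10, Kwame 8. Eliminate Fatima.
Round 3: Rahul 16, Sven 10, Kwame 8. Eliminate Kwame.
Round 4: Rahul 24, Sven 10. Rahul has a majority.

Rahul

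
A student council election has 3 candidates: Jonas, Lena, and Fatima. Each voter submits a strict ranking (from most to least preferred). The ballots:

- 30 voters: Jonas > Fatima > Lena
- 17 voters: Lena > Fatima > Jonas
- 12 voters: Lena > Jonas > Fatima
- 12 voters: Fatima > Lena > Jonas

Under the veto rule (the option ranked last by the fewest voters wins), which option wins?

Last-place votes: Jonas 29, Lena 30, Fatima 12.
Fatima is ranked last by the fewest voters, so Fatima wins.

Fatima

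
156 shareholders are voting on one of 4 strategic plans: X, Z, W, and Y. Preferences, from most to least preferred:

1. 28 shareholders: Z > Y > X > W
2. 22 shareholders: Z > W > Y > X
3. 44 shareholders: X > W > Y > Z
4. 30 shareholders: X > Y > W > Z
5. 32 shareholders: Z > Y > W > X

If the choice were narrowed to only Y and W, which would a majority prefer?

Voters preferring Y to W: 90; preferring W to Y: 66.
Y wins the head-to-head.

Y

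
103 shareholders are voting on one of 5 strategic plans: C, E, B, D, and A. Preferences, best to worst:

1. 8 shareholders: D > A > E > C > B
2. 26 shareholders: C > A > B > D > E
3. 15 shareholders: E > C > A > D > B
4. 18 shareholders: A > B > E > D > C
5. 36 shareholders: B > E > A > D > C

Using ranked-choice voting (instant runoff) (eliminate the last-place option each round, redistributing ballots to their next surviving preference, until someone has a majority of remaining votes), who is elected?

B

Round 1: C 26, E 15, B 36, D 8, A 18. Eliminate D.
Round 2: C 26, E 15, B 36, A 26. Eliminate E.
Round 3: C 41, B 36, A 26. Eliminate A.
Round 4: C 49, B 54. B has a majority.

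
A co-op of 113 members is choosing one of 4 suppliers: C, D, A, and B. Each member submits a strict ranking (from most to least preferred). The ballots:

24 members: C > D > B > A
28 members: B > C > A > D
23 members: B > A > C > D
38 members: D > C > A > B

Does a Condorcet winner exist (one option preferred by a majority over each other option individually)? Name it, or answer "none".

C

C vs D: 75–38 for C.
C vs A: 90–23 for C.
C vs B: 62–51 for C.
C beats every other option head-to-head.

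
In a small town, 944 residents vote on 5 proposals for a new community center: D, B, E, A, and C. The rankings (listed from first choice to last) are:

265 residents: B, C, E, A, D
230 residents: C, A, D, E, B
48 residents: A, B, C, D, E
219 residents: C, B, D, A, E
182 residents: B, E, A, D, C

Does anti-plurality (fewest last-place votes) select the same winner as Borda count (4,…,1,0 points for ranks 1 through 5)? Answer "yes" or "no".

no

Anti-plurality — last-place votes: D 265, B 230, E 267, A 0, C 182. Winner: A.
Borda — scores: D 1128, B 2589, E 1306, A 1730, C 2687. Winner: C.
The two methods disagree.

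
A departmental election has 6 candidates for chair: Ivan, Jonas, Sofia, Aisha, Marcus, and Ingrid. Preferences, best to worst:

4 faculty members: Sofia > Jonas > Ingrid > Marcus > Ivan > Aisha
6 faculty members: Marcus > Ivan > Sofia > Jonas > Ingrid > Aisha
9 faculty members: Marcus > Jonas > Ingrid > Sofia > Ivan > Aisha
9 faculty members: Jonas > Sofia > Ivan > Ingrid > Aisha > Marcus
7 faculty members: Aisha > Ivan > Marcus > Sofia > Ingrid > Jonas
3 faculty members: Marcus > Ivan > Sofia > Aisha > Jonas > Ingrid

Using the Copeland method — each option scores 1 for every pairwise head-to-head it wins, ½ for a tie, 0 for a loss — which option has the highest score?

Marcus

Ivan: beats Aisha and Ingrid; loses to Jonas, Sofia, and Marcus → score 2.
Jonas: beats Ivan, Aisha, and Ingrid; loses to Sofia and Marcus → score 3.
Sofia: beats Ivan, Jonas, Aisha, and Ingrid; loses to Marcus → score 4.
Aisha: loses to Ivan, Jonas, Sofia, Marcus, and Ingrid → score 0.
Marcus: beats Ivan, Jonas, Sofia, Aisha, and Ingrid → score 5.
Ingrid: beats Aisha; loses to Ivan, Jonas, Sofia, and Marcus → score 1.
Marcus has the best pairwise record.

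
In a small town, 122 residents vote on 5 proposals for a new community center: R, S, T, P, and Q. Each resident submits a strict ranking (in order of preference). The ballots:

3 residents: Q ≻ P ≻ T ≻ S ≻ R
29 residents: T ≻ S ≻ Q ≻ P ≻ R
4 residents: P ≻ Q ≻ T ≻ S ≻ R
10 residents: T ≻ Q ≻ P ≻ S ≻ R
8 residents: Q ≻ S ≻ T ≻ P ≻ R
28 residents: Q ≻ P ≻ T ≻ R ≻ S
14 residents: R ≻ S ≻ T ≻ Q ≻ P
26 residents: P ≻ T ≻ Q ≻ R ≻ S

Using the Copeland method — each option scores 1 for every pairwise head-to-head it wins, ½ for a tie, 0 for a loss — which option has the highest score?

R: beats S; loses to T, P, and Q → score 1.
S: loses to R, T, P, and Q → score 0.
T: beats R, S, and Q; ties P → score 3.5.
P: beats R and S; ties T; loses to Q → score 2.5.
Q: beats R, S, and P; loses to T → score 3.
T has the best pairwise record.

T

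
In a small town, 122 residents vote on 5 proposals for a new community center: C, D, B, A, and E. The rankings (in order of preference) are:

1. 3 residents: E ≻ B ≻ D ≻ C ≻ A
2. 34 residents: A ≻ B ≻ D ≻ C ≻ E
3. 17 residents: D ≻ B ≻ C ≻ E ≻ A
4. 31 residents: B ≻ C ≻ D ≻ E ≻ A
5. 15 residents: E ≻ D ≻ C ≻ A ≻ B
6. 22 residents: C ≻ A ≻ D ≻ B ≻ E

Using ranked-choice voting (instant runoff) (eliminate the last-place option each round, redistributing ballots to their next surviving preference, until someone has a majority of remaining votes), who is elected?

Round 1: C 22, D 17, B 31, A 34, E 18. Eliminate D.
Round 2: C 22, B 48, A 34, E 18. Eliminate E.
Round 3: C 37, B 51, A 34. Eliminate A.
Round 4: C 37, B 85. B has a majority.

B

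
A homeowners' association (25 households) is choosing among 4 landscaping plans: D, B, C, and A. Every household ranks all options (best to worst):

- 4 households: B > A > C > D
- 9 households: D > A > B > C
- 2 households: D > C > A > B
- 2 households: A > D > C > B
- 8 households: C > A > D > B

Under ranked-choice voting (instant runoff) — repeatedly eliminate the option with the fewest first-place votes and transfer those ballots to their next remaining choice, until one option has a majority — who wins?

Round 1: D 11, B 4, C 8, A 2. Eliminate A.
Round 2: D 13, B 4, C 8. D has a majority.

D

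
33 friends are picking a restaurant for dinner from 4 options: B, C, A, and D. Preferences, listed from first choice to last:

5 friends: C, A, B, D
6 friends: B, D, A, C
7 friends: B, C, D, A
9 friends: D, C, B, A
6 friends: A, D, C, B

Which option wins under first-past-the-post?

First-place votes: B 13, C 5, A 6, D 9.
B has the most first-place votes.

B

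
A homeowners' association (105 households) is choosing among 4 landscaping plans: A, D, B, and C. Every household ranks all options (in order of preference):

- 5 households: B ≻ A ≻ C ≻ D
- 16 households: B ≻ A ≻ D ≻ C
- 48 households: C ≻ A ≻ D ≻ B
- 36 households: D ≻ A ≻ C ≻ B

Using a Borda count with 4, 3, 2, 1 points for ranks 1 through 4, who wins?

A

A: 5·3 + 16·3 + 48·3 + 36·3 = 315
D: 5·1 + 16·2 + 48·2 + 36·4 = 277
B: 5·4 + 16·4 + 48·1 + 36·1 = 168
C: 5·2 + 16·1 + 48·4 + 36·2 = 290
A has the highest Borda score (315).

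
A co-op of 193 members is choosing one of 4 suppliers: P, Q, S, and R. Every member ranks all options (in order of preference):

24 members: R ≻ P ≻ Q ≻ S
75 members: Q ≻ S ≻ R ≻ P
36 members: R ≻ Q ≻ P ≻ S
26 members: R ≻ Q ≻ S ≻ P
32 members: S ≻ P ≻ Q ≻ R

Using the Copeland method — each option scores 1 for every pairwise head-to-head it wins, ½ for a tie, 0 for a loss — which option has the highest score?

P: loses to Q, S, and R → score 0.
Q: beats P, S, and R → score 3.
S: beats P and R; loses to Q → score 2.
R: beats P; loses to Q and S → score 1.
Q has the best pairwise record.

Q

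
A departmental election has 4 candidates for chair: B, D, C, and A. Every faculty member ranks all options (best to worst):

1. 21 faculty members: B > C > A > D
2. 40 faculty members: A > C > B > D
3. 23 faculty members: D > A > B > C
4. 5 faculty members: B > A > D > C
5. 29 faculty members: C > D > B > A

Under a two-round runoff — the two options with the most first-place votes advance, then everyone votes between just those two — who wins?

A

Round 1 first-place votes: B 26, D 23, C 29, A 40.
A and C advance.
Runoff: A is preferred to C by 68 voters; C by 50.
A wins the runoff.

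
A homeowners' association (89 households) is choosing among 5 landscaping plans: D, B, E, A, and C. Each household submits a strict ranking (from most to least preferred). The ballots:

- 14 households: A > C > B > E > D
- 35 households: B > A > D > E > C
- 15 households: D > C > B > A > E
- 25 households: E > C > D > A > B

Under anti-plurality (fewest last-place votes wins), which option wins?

A

Last-place votes: D 14, B 25, E 15, A 0, C 35.
A is ranked last by the fewest voters, so A wins.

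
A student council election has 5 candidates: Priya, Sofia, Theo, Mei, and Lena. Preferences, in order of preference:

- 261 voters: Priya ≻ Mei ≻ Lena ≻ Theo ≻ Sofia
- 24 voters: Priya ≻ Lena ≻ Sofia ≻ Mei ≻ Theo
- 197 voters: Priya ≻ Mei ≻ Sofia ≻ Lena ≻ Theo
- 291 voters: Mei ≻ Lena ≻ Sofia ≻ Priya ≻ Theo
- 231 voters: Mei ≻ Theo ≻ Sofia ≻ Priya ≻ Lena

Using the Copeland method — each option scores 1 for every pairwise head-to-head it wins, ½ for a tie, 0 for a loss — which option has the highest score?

Priya: beats Theo and Lena; loses to Sofia and Mei → score 2.
Sofia: beats Priya and Theo; loses to Mei and Lena → score 2.
Theo: loses to Priya, Sofia, Mei, and Lena → score 0.
Mei: beats Priya, Sofia, Theo, and Lena → score 4.
Lena: beats Sofia and Theo; loses to Priya and Mei → score 2.
Mei has the best pairwise record.

Mei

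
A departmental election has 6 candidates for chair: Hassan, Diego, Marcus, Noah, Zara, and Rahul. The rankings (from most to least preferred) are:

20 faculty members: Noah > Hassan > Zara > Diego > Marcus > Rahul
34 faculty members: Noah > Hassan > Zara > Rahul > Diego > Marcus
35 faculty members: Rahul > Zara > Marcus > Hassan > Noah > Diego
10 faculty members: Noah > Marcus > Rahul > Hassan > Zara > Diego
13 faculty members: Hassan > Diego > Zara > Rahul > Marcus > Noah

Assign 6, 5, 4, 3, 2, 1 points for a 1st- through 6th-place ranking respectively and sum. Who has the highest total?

Hassan: 20·5 + 34·5 + 35·3 + 10·3 + 13·6 = 483
Diego: 20·3 + 34·2 + 35·1 + 10·1 + 13·5 = 238
Marcus: 20·2 + 34·1 + 35·4 + 10·5 + 13·2 = 290
Noah: 20·6 + 34·6 + 35·2 + 10·6 + 13·1 = 467
Zara: 20·4 + 34·4 + 35·5 + 10·2 + 13·4 = 463
Rahul: 20·1 + 34·3 + 35·6 + 10·4 + 13·3 = 411
Hassan has the highest Borda score (483).

Hassan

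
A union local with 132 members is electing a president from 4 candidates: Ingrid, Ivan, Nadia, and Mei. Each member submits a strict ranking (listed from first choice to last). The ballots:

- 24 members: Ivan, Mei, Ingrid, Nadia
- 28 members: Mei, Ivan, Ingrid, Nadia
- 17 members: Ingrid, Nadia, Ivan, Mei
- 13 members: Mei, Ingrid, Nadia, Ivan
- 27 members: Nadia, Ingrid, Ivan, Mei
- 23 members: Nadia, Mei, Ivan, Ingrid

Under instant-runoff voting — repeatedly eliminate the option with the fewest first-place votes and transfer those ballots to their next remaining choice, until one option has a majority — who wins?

Nadia

Round 1: Ingrid 17, Ivan 24, Nadia 50, Mei 41. Eliminate Ingrid.
Round 2: Ivan 24, Nadia 67, Mei 41. Nadia has a majority.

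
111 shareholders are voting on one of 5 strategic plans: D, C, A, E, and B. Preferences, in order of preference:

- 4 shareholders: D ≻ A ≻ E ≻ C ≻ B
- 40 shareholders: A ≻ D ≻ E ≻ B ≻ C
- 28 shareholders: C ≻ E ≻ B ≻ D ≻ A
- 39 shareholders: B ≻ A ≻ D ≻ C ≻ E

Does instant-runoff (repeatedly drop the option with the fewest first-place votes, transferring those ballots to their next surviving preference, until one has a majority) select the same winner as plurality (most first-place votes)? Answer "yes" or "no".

Instant-runoff — R1 D 4, C 28, A 40, E 0, B 39 (E out); R2 D 4, C 28, A 40, B 39 (D out); R3 C 28, A 44, B 39 (C out); R4 A 44, B 67 (B winner). Winner: B.
Plurality — first-place votes: D 4, C 28, A 40, E 0, B 39. Winner: A.
The two methods disagree.

no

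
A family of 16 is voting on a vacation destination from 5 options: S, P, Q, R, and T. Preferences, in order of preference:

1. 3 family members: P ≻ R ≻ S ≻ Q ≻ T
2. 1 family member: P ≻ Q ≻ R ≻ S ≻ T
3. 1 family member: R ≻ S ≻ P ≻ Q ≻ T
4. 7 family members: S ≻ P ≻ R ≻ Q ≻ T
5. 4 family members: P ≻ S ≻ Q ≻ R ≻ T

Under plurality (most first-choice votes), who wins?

P

First-place votes: S 7, P 8, Q 0, R 1, T 0.
P has the most first-place votes.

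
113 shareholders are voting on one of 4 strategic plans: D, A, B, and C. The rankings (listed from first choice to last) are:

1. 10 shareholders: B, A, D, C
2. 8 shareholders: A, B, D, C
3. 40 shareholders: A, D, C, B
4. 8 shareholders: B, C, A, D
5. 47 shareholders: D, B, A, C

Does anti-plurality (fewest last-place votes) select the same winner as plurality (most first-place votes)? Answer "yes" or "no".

Anti-plurality — last-place votes: D 8, A 0, B 40, C 65. Winner: A.
Plurality — first-place votes: D 47, A 48, B 18, C 0. Winner: A.
The two methods agree.

yes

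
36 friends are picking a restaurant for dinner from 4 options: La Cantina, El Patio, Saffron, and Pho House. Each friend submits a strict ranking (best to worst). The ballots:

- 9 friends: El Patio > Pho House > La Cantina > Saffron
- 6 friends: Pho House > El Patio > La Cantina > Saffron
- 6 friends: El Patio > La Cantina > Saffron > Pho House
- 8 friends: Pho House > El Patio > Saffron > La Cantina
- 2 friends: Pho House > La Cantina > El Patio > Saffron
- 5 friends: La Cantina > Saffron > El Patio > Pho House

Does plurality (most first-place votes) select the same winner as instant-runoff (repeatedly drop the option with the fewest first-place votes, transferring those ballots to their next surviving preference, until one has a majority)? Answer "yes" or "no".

Plurality — first-place votes: La Cantina 5, El Patio 15, Saffron 0, Pho House 16. Winner: Pho House.
Instant-runoff — R1 La Cantina 5, El Patio 15, Saffron 0, Pho House 16 (Saffron out); R2 La Cantina 5, El Patio 15, Pho House 16 (La Cantina out); R3 El Patio 20, Pho House 16 (El Patio winner). Winner: El Patio.
The two methods disagree.

no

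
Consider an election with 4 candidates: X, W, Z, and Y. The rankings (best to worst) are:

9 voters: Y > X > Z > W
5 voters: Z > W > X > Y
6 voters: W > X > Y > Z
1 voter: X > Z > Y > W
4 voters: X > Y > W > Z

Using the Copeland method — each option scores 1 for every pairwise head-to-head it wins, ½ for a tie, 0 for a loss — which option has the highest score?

X

X: beats W, Z, and Y → score 3.
W: loses to X, Z, and Y → score 0.
Z: beats W; loses to X and Y → score 1.
Y: beats W and Z; loses to X → score 2.
X has the best pairwise record.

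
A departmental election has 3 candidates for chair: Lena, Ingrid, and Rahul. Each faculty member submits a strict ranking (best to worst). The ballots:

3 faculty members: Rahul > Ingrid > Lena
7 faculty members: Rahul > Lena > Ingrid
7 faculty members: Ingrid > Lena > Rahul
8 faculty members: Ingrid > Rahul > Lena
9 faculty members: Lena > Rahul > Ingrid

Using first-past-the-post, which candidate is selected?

First-place votes: Lena 9, Ingrid 15, Rahul 10.
Ingrid has the most first-place votes.

Ingrid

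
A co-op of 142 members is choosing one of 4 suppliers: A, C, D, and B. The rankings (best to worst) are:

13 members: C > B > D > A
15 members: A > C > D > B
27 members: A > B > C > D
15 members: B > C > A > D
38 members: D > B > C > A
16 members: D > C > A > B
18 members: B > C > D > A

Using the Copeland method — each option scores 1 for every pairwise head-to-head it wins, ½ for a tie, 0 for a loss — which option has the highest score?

A: loses to C, D, and B → score 0.
C: beats A and D; loses to B → score 2.
D: beats A; loses to C and B → score 1.
B: beats A, C, and D → score 3.
B has the best pairwise record.

B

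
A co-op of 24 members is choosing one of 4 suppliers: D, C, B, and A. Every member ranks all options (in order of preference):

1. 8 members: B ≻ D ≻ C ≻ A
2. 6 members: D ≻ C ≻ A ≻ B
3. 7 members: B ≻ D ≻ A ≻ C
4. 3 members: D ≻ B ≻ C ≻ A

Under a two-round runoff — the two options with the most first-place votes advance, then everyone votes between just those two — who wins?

B

Round 1 first-place votes: D 9, C 0, B 15, A 0.
B and D advance.
Runoff: B is preferred to D by 15 voters; D by 9.
B wins the runoff.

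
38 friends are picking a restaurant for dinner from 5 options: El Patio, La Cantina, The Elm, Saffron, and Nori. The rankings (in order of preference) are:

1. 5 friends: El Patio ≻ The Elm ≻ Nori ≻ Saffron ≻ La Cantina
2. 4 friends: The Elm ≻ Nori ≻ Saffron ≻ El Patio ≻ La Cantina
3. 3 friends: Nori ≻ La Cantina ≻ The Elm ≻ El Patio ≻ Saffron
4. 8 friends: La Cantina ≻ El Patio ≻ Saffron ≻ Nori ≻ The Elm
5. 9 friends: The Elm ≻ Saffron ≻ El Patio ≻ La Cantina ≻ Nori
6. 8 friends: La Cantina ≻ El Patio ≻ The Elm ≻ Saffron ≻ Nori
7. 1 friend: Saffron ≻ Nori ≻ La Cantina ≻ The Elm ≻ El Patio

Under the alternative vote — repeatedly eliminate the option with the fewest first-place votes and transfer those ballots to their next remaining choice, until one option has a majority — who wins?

La Cantina

Round 1: El Patio 5, La Cantina 16, The Elm 13, Saffron 1, Nori 3. Eliminate Saffron.
Round 2: El Patio 5, La Cantina 16, The Elm 13, Nori 4. Eliminate Nori.
Round 3: El Patio 5, La Cantina 20, The Elm 13. La Cantina has a majority.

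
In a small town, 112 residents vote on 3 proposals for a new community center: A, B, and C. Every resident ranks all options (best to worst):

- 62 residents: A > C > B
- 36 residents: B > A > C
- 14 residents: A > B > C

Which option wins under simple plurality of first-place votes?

A

First-place votes: A 76, B 36, C 0.
A has the most first-place votes.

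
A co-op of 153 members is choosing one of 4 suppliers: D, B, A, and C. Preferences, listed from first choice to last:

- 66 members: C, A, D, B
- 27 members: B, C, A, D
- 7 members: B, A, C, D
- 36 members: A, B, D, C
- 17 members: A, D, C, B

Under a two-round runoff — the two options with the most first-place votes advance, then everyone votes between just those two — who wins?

C

Round 1 first-place votes: D 0, B 34, A 53, C 66.
C and A advance.
Runoff: C is preferred to A by 93 voters; A by 60.
C wins the runoff.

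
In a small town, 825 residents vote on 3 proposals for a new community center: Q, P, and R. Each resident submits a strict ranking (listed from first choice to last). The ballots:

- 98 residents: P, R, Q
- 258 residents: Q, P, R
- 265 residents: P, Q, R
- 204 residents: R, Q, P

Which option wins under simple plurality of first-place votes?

P

First-place votes: Q 258, P 363, R 204.
P has the most first-place votes.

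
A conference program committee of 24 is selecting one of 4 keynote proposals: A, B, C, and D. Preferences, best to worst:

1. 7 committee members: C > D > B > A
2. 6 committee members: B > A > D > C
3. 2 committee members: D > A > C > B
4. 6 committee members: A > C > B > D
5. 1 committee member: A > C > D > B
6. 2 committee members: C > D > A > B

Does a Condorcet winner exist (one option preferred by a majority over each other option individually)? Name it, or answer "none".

none

Checking pairwise contests:
B beats A 13–11.
C beats B 18–6.
A beats C 15–9.
A beats D 13–11.
Every option loses at least one head-to-head, so there is no Condorcet winner.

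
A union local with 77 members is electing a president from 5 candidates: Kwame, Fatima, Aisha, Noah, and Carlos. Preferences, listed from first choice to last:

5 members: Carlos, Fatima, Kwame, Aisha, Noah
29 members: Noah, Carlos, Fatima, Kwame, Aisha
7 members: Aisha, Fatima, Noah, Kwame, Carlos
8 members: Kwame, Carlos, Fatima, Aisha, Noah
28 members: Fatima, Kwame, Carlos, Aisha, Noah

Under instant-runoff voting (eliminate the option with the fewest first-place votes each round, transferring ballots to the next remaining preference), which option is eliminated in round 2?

Aisha

Round 1: Kwame 8, Fatima 28, Aisha 7, Noah 29, Carlos 5. Eliminate Carlos.
Round 2: Kwame 8, Fatima 33, Aisha 7, Noah 29. Eliminate Aisha.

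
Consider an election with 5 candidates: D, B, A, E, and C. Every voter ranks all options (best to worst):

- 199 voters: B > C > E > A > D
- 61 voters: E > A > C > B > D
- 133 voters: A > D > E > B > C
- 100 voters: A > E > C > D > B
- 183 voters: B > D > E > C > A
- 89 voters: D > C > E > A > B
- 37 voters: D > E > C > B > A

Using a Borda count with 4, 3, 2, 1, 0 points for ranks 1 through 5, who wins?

D: 199·0 + 61·0 + 133·3 + 100·1 + 183·3 + 89·4 + 37·4 = 1552
B: 199·4 + 61·1 + 133·1 + 100·0 + 183·4 + 89·0 + 37·1 = 1759
A: 199·1 + 61·3 + 133·4 + 100·4 + 183·0 + 89·1 + 37·0 = 1403
E: 199·2 + 61·4 + 133·2 + 100·3 + 183·2 + 89·2 + 37·3 = 1863
C: 199·3 + 61·2 + 133·0 + 100·2 + 183·1 + 89·3 + 37·2 = 1443
E has the highest Borda score (1863).

E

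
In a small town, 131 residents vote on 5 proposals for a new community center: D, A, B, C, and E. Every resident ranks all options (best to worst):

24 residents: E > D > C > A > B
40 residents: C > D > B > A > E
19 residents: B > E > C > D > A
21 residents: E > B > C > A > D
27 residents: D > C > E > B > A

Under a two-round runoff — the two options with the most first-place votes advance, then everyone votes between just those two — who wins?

C

Round 1 first-place votes: D 27, A 0, B 19, C 40, E 45.
E and C advance.
Runoff: E is preferred to C by 64 voters; C by 67.
C wins the runoff.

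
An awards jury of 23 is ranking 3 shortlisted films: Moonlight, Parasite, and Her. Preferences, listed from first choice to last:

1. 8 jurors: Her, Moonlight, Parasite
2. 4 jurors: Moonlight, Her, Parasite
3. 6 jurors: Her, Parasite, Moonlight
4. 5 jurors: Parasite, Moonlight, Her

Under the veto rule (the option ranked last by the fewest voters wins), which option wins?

Her

Last-place votes: Moonlight 6, Parasite 12, Her 5.
Her is ranked last by the fewest voters, so Her wins.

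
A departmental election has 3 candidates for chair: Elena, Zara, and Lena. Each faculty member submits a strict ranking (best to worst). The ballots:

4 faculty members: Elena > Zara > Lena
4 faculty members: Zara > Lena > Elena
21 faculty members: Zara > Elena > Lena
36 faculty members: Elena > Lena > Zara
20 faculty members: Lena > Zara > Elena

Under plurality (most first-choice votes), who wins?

First-place votes: Elena 40, Zara 25, Lena 20.
Elena has the most first-place votes.

Elena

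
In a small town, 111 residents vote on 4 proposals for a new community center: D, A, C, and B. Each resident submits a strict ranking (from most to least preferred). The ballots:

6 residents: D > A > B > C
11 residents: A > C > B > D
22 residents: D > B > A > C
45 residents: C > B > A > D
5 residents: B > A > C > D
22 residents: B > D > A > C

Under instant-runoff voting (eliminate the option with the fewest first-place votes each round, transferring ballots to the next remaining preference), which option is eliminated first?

Round 1: D 28, A 11, C 45, B 27. Eliminate A.

A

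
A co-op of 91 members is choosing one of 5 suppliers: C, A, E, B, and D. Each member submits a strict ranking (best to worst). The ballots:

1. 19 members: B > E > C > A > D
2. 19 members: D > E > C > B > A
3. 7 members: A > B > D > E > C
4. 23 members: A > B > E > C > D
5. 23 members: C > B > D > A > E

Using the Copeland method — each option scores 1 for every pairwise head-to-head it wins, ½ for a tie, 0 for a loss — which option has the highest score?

C: beats A and D; loses to E and B → score 2.
A: beats E and D; loses to C and B → score 2.
E: beats C; loses to A, B, and D → score 1.
B: beats C, A, E, and D → score 4.
D: beats E; loses to C, A, and B → score 1.
B has the best pairwise record.

B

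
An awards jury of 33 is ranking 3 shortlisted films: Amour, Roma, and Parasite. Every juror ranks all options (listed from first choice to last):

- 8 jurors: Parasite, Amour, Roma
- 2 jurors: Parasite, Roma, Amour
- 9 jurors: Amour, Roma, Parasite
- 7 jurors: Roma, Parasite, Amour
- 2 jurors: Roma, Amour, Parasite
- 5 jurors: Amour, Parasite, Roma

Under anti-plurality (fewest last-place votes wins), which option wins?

Last-place votes: Amour 9, Roma 13, Parasite 11.
Amour is ranked last by the fewest voters, so Amour wins.

Amour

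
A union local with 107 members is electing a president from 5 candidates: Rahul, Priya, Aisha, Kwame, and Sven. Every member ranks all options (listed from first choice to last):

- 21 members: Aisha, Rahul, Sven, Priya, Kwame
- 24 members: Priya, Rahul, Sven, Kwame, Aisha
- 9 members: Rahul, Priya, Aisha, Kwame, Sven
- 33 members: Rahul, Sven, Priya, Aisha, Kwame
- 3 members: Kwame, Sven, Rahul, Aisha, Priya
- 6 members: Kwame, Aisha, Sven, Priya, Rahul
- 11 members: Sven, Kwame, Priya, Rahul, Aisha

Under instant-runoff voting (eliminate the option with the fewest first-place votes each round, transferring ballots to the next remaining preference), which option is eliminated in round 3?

Round 1: Rahul 42, Priya 24, Aisha 21, Kwame 9, Sven 11. Eliminate Kwame.
Round 2: Rahul 42, Priya 24, Aisha 27, Sven 14. Eliminate Sven.
Round 3: Rahul 45, Priya 35, Aisha 27. Eliminate Aisha.

Aisha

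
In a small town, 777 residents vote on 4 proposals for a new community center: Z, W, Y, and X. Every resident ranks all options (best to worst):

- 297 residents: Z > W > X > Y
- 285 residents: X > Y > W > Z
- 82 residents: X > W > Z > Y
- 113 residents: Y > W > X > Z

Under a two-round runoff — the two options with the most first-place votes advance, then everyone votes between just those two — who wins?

X

Round 1 first-place votes: Z 297, W 0, Y 113, X 367.
X and Z advance.
Runoff: X is preferred to Z by 480 voters; Z by 297.
X wins the runoff.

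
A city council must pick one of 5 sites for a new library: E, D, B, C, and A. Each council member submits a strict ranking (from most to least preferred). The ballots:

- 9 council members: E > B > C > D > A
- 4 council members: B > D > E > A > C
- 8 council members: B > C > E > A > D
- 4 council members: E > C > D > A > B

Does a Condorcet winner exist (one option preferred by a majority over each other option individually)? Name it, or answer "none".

E

E vs D: 21–4 for E.
E vs B: 13–12 for E.
E vs C: 17–8 for E.
E vs A: 25–0 for E.
E beats every other option head-to-head.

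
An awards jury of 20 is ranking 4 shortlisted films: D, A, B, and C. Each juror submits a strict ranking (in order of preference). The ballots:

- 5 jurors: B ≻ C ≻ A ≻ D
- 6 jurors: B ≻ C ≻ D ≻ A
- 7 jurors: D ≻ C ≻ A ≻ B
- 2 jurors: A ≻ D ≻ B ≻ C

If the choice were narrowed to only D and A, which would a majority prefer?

Voters preferring D to A: 13; preferring A to D: 7.
D wins the head-to-head.

D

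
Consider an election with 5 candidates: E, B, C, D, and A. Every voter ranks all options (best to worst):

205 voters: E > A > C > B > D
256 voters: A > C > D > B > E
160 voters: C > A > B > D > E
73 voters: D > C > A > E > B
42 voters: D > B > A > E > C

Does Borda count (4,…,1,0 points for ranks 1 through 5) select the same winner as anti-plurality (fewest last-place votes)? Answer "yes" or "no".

yes

Borda — scores: E 935, B 907, C 2037, D 1132, A 2349. Winner: A.
Anti-plurality — last-place votes: E 416, B 73, C 42, D 205, A 0. Winner: A.
The two methods agree.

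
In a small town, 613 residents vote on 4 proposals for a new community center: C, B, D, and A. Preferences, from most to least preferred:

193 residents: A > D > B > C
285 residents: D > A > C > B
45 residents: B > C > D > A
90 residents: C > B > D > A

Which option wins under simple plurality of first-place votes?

First-place votes: C 90, B 45, D 285, A 193.
D has the most first-place votes.

D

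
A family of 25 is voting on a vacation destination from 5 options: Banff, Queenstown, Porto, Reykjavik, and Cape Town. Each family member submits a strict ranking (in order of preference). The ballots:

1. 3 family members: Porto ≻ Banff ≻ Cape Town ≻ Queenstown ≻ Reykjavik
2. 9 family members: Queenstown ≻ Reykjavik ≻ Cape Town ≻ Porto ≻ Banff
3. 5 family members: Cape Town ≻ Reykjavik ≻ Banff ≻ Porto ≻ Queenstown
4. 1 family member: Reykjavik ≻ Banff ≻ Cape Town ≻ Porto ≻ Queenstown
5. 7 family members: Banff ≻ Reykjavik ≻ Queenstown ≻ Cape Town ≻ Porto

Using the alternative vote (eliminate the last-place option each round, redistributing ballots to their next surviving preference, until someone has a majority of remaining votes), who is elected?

Round 1: Banff 7, Queenstown 9, Porto 3, Reykjavik 1, Cape Town 5. Eliminate Reykjavik.
Round 2: Banff 8, Queenstown 9, Porto 3, Cape Town 5. Eliminate Porto.
Round 3: Banff 11, Queenstown 9, Cape Town 5. Eliminate Cape Town.
Round 4: Banff 16, Queenstown 9. Banff has a majority.

Banff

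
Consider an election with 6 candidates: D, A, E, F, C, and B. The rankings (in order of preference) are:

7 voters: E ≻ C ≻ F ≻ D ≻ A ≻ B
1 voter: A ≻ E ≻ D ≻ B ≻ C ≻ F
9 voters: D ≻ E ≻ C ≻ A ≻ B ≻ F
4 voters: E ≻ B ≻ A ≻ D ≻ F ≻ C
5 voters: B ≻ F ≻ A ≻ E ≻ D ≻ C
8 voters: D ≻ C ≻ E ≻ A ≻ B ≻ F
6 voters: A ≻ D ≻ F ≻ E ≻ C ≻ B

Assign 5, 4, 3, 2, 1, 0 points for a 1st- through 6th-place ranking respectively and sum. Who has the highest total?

D: 7·2 + 1·3 + 9·5 + 4·2 + 5·1 + 8·5 + 6·4 = 139
A: 7·1 + 1·5 + 9·2 + 4·3 + 5·3 + 8·2 + 6·5 = 103
E: 7·5 + 1·4 + 9·4 + 4·5 + 5·2 + 8·3 + 6·2 = 141
F: 7·3 + 1·0 + 9·0 + 4·1 + 5·4 + 8·0 + 6·3 = 63
C: 7·4 + 1·1 + 9·3 + 4·0 + 5·0 + 8·4 + 6·1 = 94
B: 7·0 + 1·2 + 9·1 + 4·4 + 5·5 + 8·1 + 6·0 = 60
E has the highest Borda score (141).

E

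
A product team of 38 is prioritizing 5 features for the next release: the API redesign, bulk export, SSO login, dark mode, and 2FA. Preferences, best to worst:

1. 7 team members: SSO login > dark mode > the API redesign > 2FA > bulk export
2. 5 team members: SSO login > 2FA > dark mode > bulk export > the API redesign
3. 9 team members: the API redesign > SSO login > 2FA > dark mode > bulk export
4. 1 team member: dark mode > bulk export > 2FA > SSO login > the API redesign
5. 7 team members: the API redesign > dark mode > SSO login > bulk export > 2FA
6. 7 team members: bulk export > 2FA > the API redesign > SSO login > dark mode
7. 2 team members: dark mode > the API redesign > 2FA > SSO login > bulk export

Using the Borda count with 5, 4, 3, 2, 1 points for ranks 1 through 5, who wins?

the API redesign: 7·3 + 5·1 + 9·5 + 1·1 + 7·5 + 7·3 + 2·4 = 136
bulk export: 7·1 + 5·2 + 9·1 + 1·4 + 7·2 + 7·5 + 2·1 = 81
SSO login: 7·5 + 5·5 + 9·4 + 1·2 + 7·3 + 7·2 + 2·2 = 137
dark mode: 7·4 + 5·3 + 9·2 + 1·5 + 7·4 + 7·1 + 2·5 = 111
2FA: 7·2 + 5·4 + 9·3 + 1·3 + 7·1 + 7·4 + 2·3 = 105
SSO login has the highest Borda score (137).

SSO login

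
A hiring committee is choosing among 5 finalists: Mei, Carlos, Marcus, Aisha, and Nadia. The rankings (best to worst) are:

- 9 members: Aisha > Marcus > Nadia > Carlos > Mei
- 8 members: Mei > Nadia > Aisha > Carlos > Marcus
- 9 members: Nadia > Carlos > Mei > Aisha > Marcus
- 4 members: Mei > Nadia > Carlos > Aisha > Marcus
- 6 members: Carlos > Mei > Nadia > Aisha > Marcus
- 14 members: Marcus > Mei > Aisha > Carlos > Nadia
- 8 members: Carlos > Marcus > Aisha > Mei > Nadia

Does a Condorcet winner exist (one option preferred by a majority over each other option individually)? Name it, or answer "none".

none

Checking pairwise contests:
Carlos beats Mei 32–26.
Aisha beats Carlos 31–27.
Carlos beats Marcus 35–23.
Mei beats Aisha 41–17.
Mei beats Nadia 40–18.
Every option loses at least one head-to-head, so there is no Condorcet winner.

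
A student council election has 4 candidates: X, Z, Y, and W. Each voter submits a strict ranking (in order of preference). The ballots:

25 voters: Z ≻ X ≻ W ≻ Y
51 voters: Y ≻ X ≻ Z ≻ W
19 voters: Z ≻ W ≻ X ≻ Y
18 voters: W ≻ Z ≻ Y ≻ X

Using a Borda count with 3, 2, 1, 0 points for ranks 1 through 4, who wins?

X: 25·2 + 51·2 + 19·1 + 18·0 = 171
Z: 25·3 + 51·1 + 19·3 + 18·2 = 219
Y: 25·0 + 51·3 + 19·0 + 18·1 = 171
W: 25·1 + 51·0 + 19·2 + 18·3 = 117
Z has the highest Borda score (219).

Z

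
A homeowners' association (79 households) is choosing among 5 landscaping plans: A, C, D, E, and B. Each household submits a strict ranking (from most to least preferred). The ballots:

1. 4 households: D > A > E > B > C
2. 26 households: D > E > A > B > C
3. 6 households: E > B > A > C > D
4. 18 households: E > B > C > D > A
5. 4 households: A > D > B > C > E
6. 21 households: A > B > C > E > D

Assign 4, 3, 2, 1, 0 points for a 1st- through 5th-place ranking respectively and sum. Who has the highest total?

E

A: 4·3 + 26·2 + 6·2 + 18·0 + 4·4 + 21·4 = 176
C: 4·0 + 26·0 + 6·1 + 18·2 + 4·1 + 21·2 = 88
D: 4·4 + 26·4 + 6·0 + 18·1 + 4·3 + 21·0 = 150
E: 4·2 + 26·3 + 6·4 + 18·4 + 4·0 + 21·1 = 203
B: 4·1 + 26·1 + 6·3 + 18·3 + 4·2 + 21·3 = 173
E has the highest Borda score (203).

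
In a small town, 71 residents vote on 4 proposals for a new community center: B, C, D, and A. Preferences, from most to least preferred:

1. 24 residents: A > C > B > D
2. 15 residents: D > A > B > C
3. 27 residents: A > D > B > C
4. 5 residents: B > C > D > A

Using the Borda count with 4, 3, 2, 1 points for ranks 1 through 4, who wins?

A

B: 24·2 + 15·2 + 27·2 + 5·4 = 152
C: 24·3 + 15·1 + 27·1 + 5·3 = 129
D: 24·1 + 15·4 + 27·3 + 5·2 = 175
A: 24·4 + 15·3 + 27·4 + 5·1 = 254
A has the highest Borda score (254).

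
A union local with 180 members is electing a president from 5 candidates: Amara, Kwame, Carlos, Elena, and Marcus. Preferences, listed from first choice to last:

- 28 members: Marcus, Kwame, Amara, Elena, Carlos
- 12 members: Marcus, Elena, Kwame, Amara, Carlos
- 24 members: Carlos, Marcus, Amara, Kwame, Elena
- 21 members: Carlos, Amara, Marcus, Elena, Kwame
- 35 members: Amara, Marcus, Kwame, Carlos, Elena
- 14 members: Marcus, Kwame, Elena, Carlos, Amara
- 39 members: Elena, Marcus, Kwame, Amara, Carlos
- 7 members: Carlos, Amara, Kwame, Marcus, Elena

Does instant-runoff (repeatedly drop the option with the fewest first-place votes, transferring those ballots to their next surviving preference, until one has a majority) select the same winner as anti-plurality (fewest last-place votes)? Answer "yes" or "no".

yes

Instant-runoff — R1 Amara 35, Kwame 0, Carlos 52, Elena 39, Marcus 54 (Kwame out); R2 Amara 35, Carlos 52, Elena 39, Marcus 54 (Amara out); R3 Carlos 52, Elena 39, Marcus 89 (Elena out); R4 Carlos 52, Marcus 128 (Marcus winner). Winner: Marcus.
Anti-plurality — last-place votes: Amara 14, Kwame 21, Carlos 79, Elena 66, Marcus 0. Winner: Marcus.
The two methods agree.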